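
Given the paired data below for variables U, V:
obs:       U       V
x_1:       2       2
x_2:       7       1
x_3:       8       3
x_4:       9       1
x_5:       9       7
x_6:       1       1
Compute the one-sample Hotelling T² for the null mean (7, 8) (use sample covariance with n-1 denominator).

Step 1 — sample mean vector:
  mean(U) = (2 + 7 + 8 + 9 + 9 + 1) / 6 = 36/6 = 6
  mean(V) = (2 + 1 + 3 + 1 + 7 + 1) / 6 = 15/6 = 2.5
  x̄ = (6, 2.5),  deviation x̄ - mu_0 = (6, 2.5) - (7, 8) = (-1, -5.5).

Step 2 — sample covariance matrix, S[i,j] = (1/(n-1)) · Σ_k (x_{k,i} - mean_i) · (x_{k,j} - mean_j), divisor n-1 = 5:
  S[U,U] = ((-4)·(-4) + (1)·(1) + (2)·(2) + (3)·(3) + (3)·(3) + (-5)·(-5)) / 5 = 64/5 = 12.8
  S[U,V] = ((-4)·(-0.5) + (1)·(-1.5) + (2)·(0.5) + (3)·(-1.5) + (3)·(4.5) + (-5)·(-1.5)) / 5 = 18/5 = 3.6
  S[V,V] = ((-0.5)·(-0.5) + (-1.5)·(-1.5) + (0.5)·(0.5) + (-1.5)·(-1.5) + (4.5)·(4.5) + (-1.5)·(-1.5)) / 5 = 27.5/5 = 5.5
  S = [[12.8, 3.6],
 [3.6, 5.5]].

Step 3 — invert S. det(S) = 12.8·5.5 - (3.6)² = 57.44.
  S^{-1} = (1/det) · [[d, -b], [-b, a]] = [[0.0958, -0.0627],
 [-0.0627, 0.2228]].

Step 4 — quadratic form (x̄ - mu_0)^T · S^{-1} · (x̄ - mu_0):
  S^{-1} · (x̄ - mu_0) = (0.249, -1.163),
  (x̄ - mu_0)^T · [...] = (-1)·(0.249) + (-5.5)·(-1.163) = 6.1473.

Step 5 — scale by n: T² = 6 · 6.1473 = 36.8837.

T² ≈ 36.8837


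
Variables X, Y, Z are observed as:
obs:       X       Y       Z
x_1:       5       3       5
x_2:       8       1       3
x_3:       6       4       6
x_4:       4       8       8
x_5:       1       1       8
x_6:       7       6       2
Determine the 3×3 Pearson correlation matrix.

Step 1 — column means:
  mean(X) = (5 + 8 + 6 + 4 + 1 + 7) / 6 = 31/6 = 5.1667
  mean(Y) = (3 + 1 + 4 + 8 + 1 + 6) / 6 = 23/6 = 3.8333
  mean(Z) = (5 + 3 + 6 + 8 + 8 + 2) / 6 = 32/6 = 5.3333

Step 2 — sample variances and covariances s[i,j] = (1/(n-1)) · Σ_k (x_{k,i} - mean_i) · (x_{k,j} - mean_j), with n-1 = 5:
  s[X,X] = ((-0.1667)·(-0.1667) + (2.8333)·(2.8333) + (0.8333)·(0.8333) + (-1.1667)·(-1.1667) + (-4.1667)·(-4.1667) + (1.8333)·(1.8333)) / 5 = 30.8333/5 = 6.1667
  s[X,Y] = ((-0.1667)·(-0.8333) + (2.8333)·(-2.8333) + (0.8333)·(0.1667) + (-1.1667)·(4.1667) + (-4.1667)·(-2.8333) + (1.8333)·(2.1667)) / 5 = 3.1667/5 = 0.6333
  s[X,Z] = ((-0.1667)·(-0.3333) + (2.8333)·(-2.3333) + (0.8333)·(0.6667) + (-1.1667)·(2.6667) + (-4.1667)·(2.6667) + (1.8333)·(-3.3333)) / 5 = -26.3333/5 = -5.2667
  s[Y,Y] = ((-0.8333)·(-0.8333) + (-2.8333)·(-2.8333) + (0.1667)·(0.1667) + (4.1667)·(4.1667) + (-2.8333)·(-2.8333) + (2.1667)·(2.1667)) / 5 = 38.8333/5 = 7.7667
  s[Y,Z] = ((-0.8333)·(-0.3333) + (-2.8333)·(-2.3333) + (0.1667)·(0.6667) + (4.1667)·(2.6667) + (-2.8333)·(2.6667) + (2.1667)·(-3.3333)) / 5 = 3.3333/5 = 0.6667
  s[Z,Z] = ((-0.3333)·(-0.3333) + (-2.3333)·(-2.3333) + (0.6667)·(0.6667) + (2.6667)·(2.6667) + (2.6667)·(2.6667) + (-3.3333)·(-3.3333)) / 5 = 31.3333/5 = 6.2667
  Sample standard deviations s_i = √(s[i,i]):
  s(X) = √(6.1667) = 2.4833
  s(Y) = √(7.7667) = 2.7869
  s(Z) = √(6.2667) = 2.5033

Step 3 — r_{ij} = s_{ij} / (s_i · s_j):
  r[X,X] = 1 (diagonal).
  r[X,Y] = 0.6333 / (2.4833 · 2.7869) = 0.6333 / 6.9206 = 0.0915
  r[X,Z] = -5.2667 / (2.4833 · 2.5033) = -5.2667 / 6.2165 = -0.8472
  r[Y,Y] = 1 (diagonal).
  r[Y,Z] = 0.6667 / (2.7869 · 2.5033) = 0.6667 / 6.9765 = 0.0956
  r[Z,Z] = 1 (diagonal).

R is symmetric with unit diagonal. Assembling:

R = [[1, 0.0915, -0.8472],
 [0.0915, 1, 0.0956],
 [-0.8472, 0.0956, 1]]


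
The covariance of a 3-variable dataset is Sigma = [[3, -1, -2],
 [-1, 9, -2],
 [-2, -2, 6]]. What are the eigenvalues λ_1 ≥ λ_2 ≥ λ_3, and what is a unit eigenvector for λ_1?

Step 1 — characteristic polynomial p(λ) = det(λI - Sigma) = λ³ - tr·λ² + c_1·λ - det, where tr = trace, c_1 = sum of the principal 2×2 minors, det = det(Sigma):
  tr = 3 + 9 + 6 = 18,
  c_1 = (3·9 - (-1)²) + (3·6 - (-2)²) + (9·6 - (-2)²) = 26 + 14 + 50 = 90,
  det = 3·(9·6 - (-2)²) - (-1)·((-1)·6 - (-2)·(-2)) + (-2)·((-1)·(-2) - 9·(-2)) = 3·(50) - (-1)·(-10) + (-2)·(20) = 100.
  So p(λ) = λ³ - 18λ² + 90λ - 100.
Step 2 — look for an integer root (rational root theorem: any rational root is an integer divisor of 100). Testing λ = 10:
  p(10) = 1000 - 1800 + 900 - 100 = 0  ✓
  Dividing out (λ - 10): p(λ) = (λ - 10)(λ² - 8λ + 10).
Step 3 — remaining eigenvalues from the quadratic λ² - 8λ + 10 = 0:
  Δ = 8² - 4·10 = 64 - 40 = 24,  λ = (8 ± √24)/2 = (8 ± 4.899)/2 ≈ 6.4495 or 1.5505.
  Sorted: λ_1 = 10,  λ_2 = 6.4495,  λ_3 = 1.5505  (check: sum = 18 = tr ✓).

Step 4 — unit eigenvector for λ_1 = 10: v spans the null space of (Sigma - λ_1 I), whose rows are
  r_1 = (-7, -1, -2),  r_2 = (-1, -1, -2),  r_3 = (-2, -2, -4).
  v is orthogonal to every row, so take v ∝ r_1 × r_2 = ((-1)·(-2) - (-2)·(-1), (-2)·(-1) - (-7)·(-2), (-7)·(-1) - (-1)·(-1)) = (0, -12, 6).
  Rescale (divide by 6; multiply by -1 so the first nonzero entry is positive): u = (0, 2, -1).
  ||u|| = √((0)² + (2)² + (-1)²) = √(5) ≈ 2.2361,  v_1 = u/||u|| ≈ (0, 0.8944, -0.4472) (||v_1|| = 1).

λ_1 = 10,  λ_2 = 6.4495,  λ_3 = 1.5505;  v_1 ≈ (0, 0.8944, -0.4472)


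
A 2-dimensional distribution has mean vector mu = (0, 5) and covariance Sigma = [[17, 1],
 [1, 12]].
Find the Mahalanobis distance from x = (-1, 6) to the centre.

Step 1 — centre the observation: (x - mu) = (-1, 1).

Step 2 — invert Sigma. det(Sigma) = 17·12 - (1)² = 203.
  Sigma^{-1} = (1/det) · [[d, -b], [-b, a]] = [[0.0591, -0.0049],
 [-0.0049, 0.0837]].

Step 3 — form the quadratic (x - mu)^T · Sigma^{-1} · (x - mu):
  Sigma^{-1} · (x - mu) = (-0.064, 0.0887).
  (x - mu)^T · [Sigma^{-1} · (x - mu)] = (-1)·(-0.064) + (1)·(0.0887) = 0.1527.

Step 4 — take square root: d = √(0.1527) ≈ 0.3908.

d(x, mu) = √(0.1527) ≈ 0.3908


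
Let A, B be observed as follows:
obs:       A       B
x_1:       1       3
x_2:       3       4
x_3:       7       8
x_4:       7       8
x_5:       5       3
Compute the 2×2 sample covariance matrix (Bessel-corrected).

Step 1 — column means:
  mean(A) = (1 + 3 + 7 + 7 + 5) / 5 = 23/5 = 4.6
  mean(B) = (3 + 4 + 8 + 8 + 3) / 5 = 26/5 = 5.2

Step 2 — sample covariance S[i,j] = (1/(n-1)) · Σ_k (x_{k,i} - mean_i) · (x_{k,j} - mean_j), with n-1 = 4.
  S[A,A] = ((-3.6)·(-3.6) + (-1.6)·(-1.6) + (2.4)·(2.4) + (2.4)·(2.4) + (0.4)·(0.4)) / 4 = 27.2/4 = 6.8
  S[A,B] = ((-3.6)·(-2.2) + (-1.6)·(-1.2) + (2.4)·(2.8) + (2.4)·(2.8) + (0.4)·(-2.2)) / 4 = 22.4/4 = 5.6
  S[B,B] = ((-2.2)·(-2.2) + (-1.2)·(-1.2) + (2.8)·(2.8) + (2.8)·(2.8) + (-2.2)·(-2.2)) / 4 = 26.8/4 = 6.7

S is symmetric (S[j,i] = S[i,j]). Assembling:

S = [[6.8, 5.6],
 [5.6, 6.7]]


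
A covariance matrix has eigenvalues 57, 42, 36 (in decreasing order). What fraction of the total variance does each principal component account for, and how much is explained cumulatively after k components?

Step 1 — total variance = trace(Sigma) = Σ λ_i = 57 + 42 + 36 = 135.

Step 2 — fraction explained by component i = λ_i / Σ λ:
  PC1: 57/135 = 0.4222
  PC2: 42/135 = 0.3111
  PC3: 36/135 = 0.2667

Step 3 — cumulative fraction after k components = (λ_1 + ... + λ_k) / Σ λ:
  k = 1: 57/135 = 0.4222
  k = 2: (57 + 42)/135 = 99/135 = 0.7333
  k = 3: (57 + 42 + 36)/135 = 135/135 = 1

Summary (fraction, with percent):

explained: PC1 0.4222 (42.22%), PC2 0.3111 (31.11%), PC3 0.2667 (26.67%);  cumulative: 0.4222, 0.7333, 1


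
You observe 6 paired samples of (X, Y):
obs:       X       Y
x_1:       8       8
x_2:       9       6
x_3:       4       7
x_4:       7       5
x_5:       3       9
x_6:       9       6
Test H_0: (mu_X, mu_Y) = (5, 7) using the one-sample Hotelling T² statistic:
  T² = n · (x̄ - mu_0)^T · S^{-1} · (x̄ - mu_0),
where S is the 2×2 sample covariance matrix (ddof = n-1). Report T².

Step 1 — sample mean vector:
  mean(X) = (8 + 9 + 4 + 7 + 3 + 9) / 6 = 40/6 = 6.6667
  mean(Y) = (8 + 6 + 7 + 5 + 9 + 6) / 6 = 41/6 = 6.8333
  x̄ = (6.6667, 6.8333),  deviation x̄ - mu_0 = (6.6667, 6.8333) - (5, 7) = (1.6667, -0.1667).

Step 2 — sample covariance matrix, S[i,j] = (1/(n-1)) · Σ_k (x_{k,i} - mean_i) · (x_{k,j} - mean_j), divisor n-1 = 5:
  S[X,X] = ((1.3333)·(1.3333) + (2.3333)·(2.3333) + (-2.6667)·(-2.6667) + (0.3333)·(0.3333) + (-3.6667)·(-3.6667) + (2.3333)·(2.3333)) / 5 = 33.3333/5 = 6.6667
  S[X,Y] = ((1.3333)·(1.1667) + (2.3333)·(-0.8333) + (-2.6667)·(0.1667) + (0.3333)·(-1.8333) + (-3.6667)·(2.1667) + (2.3333)·(-0.8333)) / 5 = -11.3333/5 = -2.2667
  S[Y,Y] = ((1.1667)·(1.1667) + (-0.8333)·(-0.8333) + (0.1667)·(0.1667) + (-1.8333)·(-1.8333) + (2.1667)·(2.1667) + (-0.8333)·(-0.8333)) / 5 = 10.8333/5 = 2.1667
  S = [[6.6667, -2.2667],
 [-2.2667, 2.1667]].

Step 3 — invert S. det(S) = 6.6667·2.1667 - (-2.2667)² = 9.3067.
  S^{-1} = (1/det) · [[d, -b], [-b, a]] = [[0.2328, 0.2436],
 [0.2436, 0.7163]].

Step 4 — quadratic form (x̄ - mu_0)^T · S^{-1} · (x̄ - mu_0):
  S^{-1} · (x̄ - mu_0) = (0.3474, 0.2865),
  (x̄ - mu_0)^T · [...] = (1.6667)·(0.3474) + (-0.1667)·(0.2865) = 0.5313.

Step 5 — scale by n: T² = 6 · 0.5313 = 3.1877.

T² ≈ 3.1877


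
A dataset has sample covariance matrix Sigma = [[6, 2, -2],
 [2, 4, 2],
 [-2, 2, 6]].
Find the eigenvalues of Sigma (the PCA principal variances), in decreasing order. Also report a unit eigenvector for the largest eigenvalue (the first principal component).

Step 1 — characteristic polynomial p(λ) = det(λI - Sigma) = λ³ - tr·λ² + c_1·λ - det, where tr = trace, c_1 = sum of the principal 2×2 minors, det = det(Sigma):
  tr = 6 + 4 + 6 = 16,
  c_1 = (6·4 - (2)²) + (6·6 - (-2)²) + (4·6 - (2)²) = 20 + 32 + 20 = 72,
  det = 6·(4·6 - (2)²) - (2)·((2)·6 - (2)·(-2)) + (-2)·((2)·(2) - 4·(-2)) = 6·(20) - (2)·(16) + (-2)·(12) = 64.
  So p(λ) = λ³ - 16λ² + 72λ - 64.
Step 2 — look for an integer root (rational root theorem: any rational root is an integer divisor of 64). Testing λ = 8:
  p(8) = 512 - 1024 + 576 - 64 = 0  ✓
  Dividing out (λ - 8): p(λ) = (λ - 8)(λ² - 8λ + 8).
Step 3 — remaining eigenvalues from the quadratic λ² - 8λ + 8 = 0:
  Δ = 8² - 4·8 = 64 - 32 = 32,  λ = (8 ± √32)/2 = (8 ± 5.6569)/2 ≈ 6.8284 or 1.1716.
  Sorted: λ_1 = 8,  λ_2 = 6.8284,  λ_3 = 1.1716  (check: sum = 16 = tr ✓).

Step 4 — unit eigenvector for λ_1 = 8: v spans the null space of (Sigma - λ_1 I), whose rows are
  r_1 = (-2, 2, -2),  r_2 = (2, -4, 2),  r_3 = (-2, 2, -2).
  v is orthogonal to every row, so take v ∝ r_1 × r_2 = ((2)·(2) - (-2)·(-4), (-2)·(2) - (-2)·(2), (-2)·(-4) - (2)·(2)) = (-4, 0, 4).
  Rescale (divide by 4; multiply by -1 so the first nonzero entry is positive): u = (1, 0, -1).
  ||u|| = √((1)² + (0)² + (-1)²) = √(2) ≈ 1.4142,  v_1 = u/||u|| ≈ (0.7071, 0, -0.7071) (||v_1|| = 1).

λ_1 = 8,  λ_2 = 6.8284,  λ_3 = 1.1716;  v_1 ≈ (0.7071, 0, -0.7071)


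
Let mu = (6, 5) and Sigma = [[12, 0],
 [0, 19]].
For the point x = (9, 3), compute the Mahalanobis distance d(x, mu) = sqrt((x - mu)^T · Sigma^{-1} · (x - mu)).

Step 1 — centre the observation: (x - mu) = (3, -2).

Step 2 — invert Sigma. det(Sigma) = 12·19 - (0)² = 228.
  Sigma^{-1} = (1/det) · [[d, -b], [-b, a]] = [[0.0833, 0],
 [0, 0.0526]].

Step 3 — form the quadratic (x - mu)^T · Sigma^{-1} · (x - mu):
  Sigma^{-1} · (x - mu) = (0.25, -0.1053).
  (x - mu)^T · [Sigma^{-1} · (x - mu)] = (3)·(0.25) + (-2)·(-0.1053) = 0.9605.

Step 4 — take square root: d = √(0.9605) ≈ 0.9801.

d(x, mu) = √(0.9605) ≈ 0.9801


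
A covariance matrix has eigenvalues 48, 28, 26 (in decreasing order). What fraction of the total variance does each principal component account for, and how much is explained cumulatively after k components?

Step 1 — total variance = trace(Sigma) = Σ λ_i = 48 + 28 + 26 = 102.

Step 2 — fraction explained by component i = λ_i / Σ λ:
  PC1: 48/102 = 0.4706
  PC2: 28/102 = 0.2745
  PC3: 26/102 = 0.2549

Step 3 — cumulative fraction after k components = (λ_1 + ... + λ_k) / Σ λ:
  k = 1: 48/102 = 0.4706
  k = 2: (48 + 28)/102 = 76/102 = 0.7451
  k = 3: (48 + 28 + 26)/102 = 102/102 = 1

Summary (fraction, with percent):

explained: PC1 0.4706 (47.06%), PC2 0.2745 (27.45%), PC3 0.2549 (25.49%);  cumulative: 0.4706, 0.7451, 1


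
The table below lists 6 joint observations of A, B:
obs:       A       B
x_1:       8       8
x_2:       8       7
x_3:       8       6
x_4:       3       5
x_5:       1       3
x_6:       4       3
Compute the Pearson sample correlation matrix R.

Step 1 — column means:
  mean(A) = (8 + 8 + 8 + 3 + 1 + 4) / 6 = 32/6 = 5.3333
  mean(B) = (8 + 7 + 6 + 5 + 3 + 3) / 6 = 32/6 = 5.3333

Step 2 — sample variances and covariances s[i,j] = (1/(n-1)) · Σ_k (x_{k,i} - mean_i) · (x_{k,j} - mean_j), with n-1 = 5:
  s[A,A] = ((2.6667)·(2.6667) + (2.6667)·(2.6667) + (2.6667)·(2.6667) + (-2.3333)·(-2.3333) + (-4.3333)·(-4.3333) + (-1.3333)·(-1.3333)) / 5 = 47.3333/5 = 9.4667
  s[A,B] = ((2.6667)·(2.6667) + (2.6667)·(1.6667) + (2.6667)·(0.6667) + (-2.3333)·(-0.3333) + (-4.3333)·(-2.3333) + (-1.3333)·(-2.3333)) / 5 = 27.3333/5 = 5.4667
  s[B,B] = ((2.6667)·(2.6667) + (1.6667)·(1.6667) + (0.6667)·(0.6667) + (-0.3333)·(-0.3333) + (-2.3333)·(-2.3333) + (-2.3333)·(-2.3333)) / 5 = 21.3333/5 = 4.2667
  Sample standard deviations s_i = √(s[i,i]):
  s(A) = √(9.4667) = 3.0768
  s(B) = √(4.2667) = 2.0656

Step 3 — r_{ij} = s_{ij} / (s_i · s_j):
  r[A,A] = 1 (diagonal).
  r[A,B] = 5.4667 / (3.0768 · 2.0656) = 5.4667 / 6.3554 = 0.8602
  r[B,B] = 1 (diagonal).

R is symmetric with unit diagonal. Assembling:

R = [[1, 0.8602],
 [0.8602, 1]]


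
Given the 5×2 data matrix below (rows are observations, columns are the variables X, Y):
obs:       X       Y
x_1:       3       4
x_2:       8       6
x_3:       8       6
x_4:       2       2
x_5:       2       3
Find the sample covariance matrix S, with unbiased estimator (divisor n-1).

Step 1 — column means:
  mean(X) = (3 + 8 + 8 + 2 + 2) / 5 = 23/5 = 4.6
  mean(Y) = (4 + 6 + 6 + 2 + 3) / 5 = 21/5 = 4.2

Step 2 — sample covariance S[i,j] = (1/(n-1)) · Σ_k (x_{k,i} - mean_i) · (x_{k,j} - mean_j), with n-1 = 4.
  S[X,X] = ((-1.6)·(-1.6) + (3.4)·(3.4) + (3.4)·(3.4) + (-2.6)·(-2.6) + (-2.6)·(-2.6)) / 4 = 39.2/4 = 9.8
  S[X,Y] = ((-1.6)·(-0.2) + (3.4)·(1.8) + (3.4)·(1.8) + (-2.6)·(-2.2) + (-2.6)·(-1.2)) / 4 = 21.4/4 = 5.35
  S[Y,Y] = ((-0.2)·(-0.2) + (1.8)·(1.8) + (1.8)·(1.8) + (-2.2)·(-2.2) + (-1.2)·(-1.2)) / 4 = 12.8/4 = 3.2

S is symmetric (S[j,i] = S[i,j]). Assembling:

S = [[9.8, 5.35],
 [5.35, 3.2]]


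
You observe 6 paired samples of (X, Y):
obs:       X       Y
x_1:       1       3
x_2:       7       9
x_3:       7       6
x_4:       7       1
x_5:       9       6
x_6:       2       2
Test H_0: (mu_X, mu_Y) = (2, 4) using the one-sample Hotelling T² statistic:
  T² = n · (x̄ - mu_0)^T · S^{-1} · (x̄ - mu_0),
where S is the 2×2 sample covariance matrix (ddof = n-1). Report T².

Step 1 — sample mean vector:
  mean(X) = (1 + 7 + 7 + 7 + 9 + 2) / 6 = 33/6 = 5.5
  mean(Y) = (3 + 9 + 6 + 1 + 6 + 2) / 6 = 27/6 = 4.5
  x̄ = (5.5, 4.5),  deviation x̄ - mu_0 = (5.5, 4.5) - (2, 4) = (3.5, 0.5).

Step 2 — sample covariance matrix, S[i,j] = (1/(n-1)) · Σ_k (x_{k,i} - mean_i) · (x_{k,j} - mean_j), divisor n-1 = 5:
  S[X,X] = ((-4.5)·(-4.5) + (1.5)·(1.5) + (1.5)·(1.5) + (1.5)·(1.5) + (3.5)·(3.5) + (-3.5)·(-3.5)) / 5 = 51.5/5 = 10.3
  S[X,Y] = ((-4.5)·(-1.5) + (1.5)·(4.5) + (1.5)·(1.5) + (1.5)·(-3.5) + (3.5)·(1.5) + (-3.5)·(-2.5)) / 5 = 24.5/5 = 4.9
  S[Y,Y] = ((-1.5)·(-1.5) + (4.5)·(4.5) + (1.5)·(1.5) + (-3.5)·(-3.5) + (1.5)·(1.5) + (-2.5)·(-2.5)) / 5 = 45.5/5 = 9.1
  S = [[10.3, 4.9],
 [4.9, 9.1]].

Step 3 — invert S. det(S) = 10.3·9.1 - (4.9)² = 69.72.
  S^{-1} = (1/det) · [[d, -b], [-b, a]] = [[0.1305, -0.0703],
 [-0.0703, 0.1477]].

Step 4 — quadratic form (x̄ - mu_0)^T · S^{-1} · (x̄ - mu_0):
  S^{-1} · (x̄ - mu_0) = (0.4217, -0.1721),
  (x̄ - mu_0)^T · [...] = (3.5)·(0.4217) + (0.5)·(-0.1721) = 1.3898.

Step 5 — scale by n: T² = 6 · 1.3898 = 8.3391.

T² ≈ 8.3391


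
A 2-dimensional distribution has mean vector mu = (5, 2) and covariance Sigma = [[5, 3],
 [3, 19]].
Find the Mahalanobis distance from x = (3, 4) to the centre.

Step 1 — centre the observation: (x - mu) = (-2, 2).

Step 2 — invert Sigma. det(Sigma) = 5·19 - (3)² = 86.
  Sigma^{-1} = (1/det) · [[d, -b], [-b, a]] = [[0.2209, -0.0349],
 [-0.0349, 0.0581]].

Step 3 — form the quadratic (x - mu)^T · Sigma^{-1} · (x - mu):
  Sigma^{-1} · (x - mu) = (-0.5116, 0.186).
  (x - mu)^T · [Sigma^{-1} · (x - mu)] = (-2)·(-0.5116) + (2)·(0.186) = 1.3953.

Step 4 — take square root: d = √(1.3953) ≈ 1.1812.

d(x, mu) = √(1.3953) ≈ 1.1812


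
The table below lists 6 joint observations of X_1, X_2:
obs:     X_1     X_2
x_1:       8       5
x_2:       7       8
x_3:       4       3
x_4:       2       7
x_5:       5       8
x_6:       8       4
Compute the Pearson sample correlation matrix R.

Step 1 — column means:
  mean(X_1) = (8 + 7 + 4 + 2 + 5 + 8) / 6 = 34/6 = 5.6667
  mean(X_2) = (5 + 8 + 3 + 7 + 8 + 4) / 6 = 35/6 = 5.8333

Step 2 — sample variances and covariances s[i,j] = (1/(n-1)) · Σ_k (x_{k,i} - mean_i) · (x_{k,j} - mean_j), with n-1 = 5:
  s[X_1,X_1] = ((2.3333)·(2.3333) + (1.3333)·(1.3333) + (-1.6667)·(-1.6667) + (-3.6667)·(-3.6667) + (-0.6667)·(-0.6667) + (2.3333)·(2.3333)) / 5 = 29.3333/5 = 5.8667
  s[X_1,X_2] = ((2.3333)·(-0.8333) + (1.3333)·(2.1667) + (-1.6667)·(-2.8333) + (-3.6667)·(1.1667) + (-0.6667)·(2.1667) + (2.3333)·(-1.8333)) / 5 = -4.3333/5 = -0.8667
  s[X_2,X_2] = ((-0.8333)·(-0.8333) + (2.1667)·(2.1667) + (-2.8333)·(-2.8333) + (1.1667)·(1.1667) + (2.1667)·(2.1667) + (-1.8333)·(-1.8333)) / 5 = 22.8333/5 = 4.5667
  Sample standard deviations s_i = √(s[i,i]):
  s(X_1) = √(5.8667) = 2.4221
  s(X_2) = √(4.5667) = 2.137

Step 3 — r_{ij} = s_{ij} / (s_i · s_j):
  r[X_1,X_1] = 1 (diagonal).
  r[X_1,X_2] = -0.8667 / (2.4221 · 2.137) = -0.8667 / 5.176 = -0.1674
  r[X_2,X_2] = 1 (diagonal).

R is symmetric with unit diagonal. Assembling:

R = [[1, -0.1674],
 [-0.1674, 1]]


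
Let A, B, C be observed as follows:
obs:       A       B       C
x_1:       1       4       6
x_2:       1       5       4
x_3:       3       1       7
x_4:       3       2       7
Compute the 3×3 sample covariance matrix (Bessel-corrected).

Step 1 — column means:
  mean(A) = (1 + 1 + 3 + 3) / 4 = 8/4 = 2
  mean(B) = (4 + 5 + 1 + 2) / 4 = 12/4 = 3
  mean(C) = (6 + 4 + 7 + 7) / 4 = 24/4 = 6

Step 2 — sample covariance S[i,j] = (1/(n-1)) · Σ_k (x_{k,i} - mean_i) · (x_{k,j} - mean_j), with n-1 = 3.
  S[A,A] = ((-1)·(-1) + (-1)·(-1) + (1)·(1) + (1)·(1)) / 3 = 4/3 = 1.3333
  S[A,B] = ((-1)·(1) + (-1)·(2) + (1)·(-2) + (1)·(-1)) / 3 = -6/3 = -2
  S[A,C] = ((-1)·(0) + (-1)·(-2) + (1)·(1) + (1)·(1)) / 3 = 4/3 = 1.3333
  S[B,B] = ((1)·(1) + (2)·(2) + (-2)·(-2) + (-1)·(-1)) / 3 = 10/3 = 3.3333
  S[B,C] = ((1)·(0) + (2)·(-2) + (-2)·(1) + (-1)·(1)) / 3 = -7/3 = -2.3333
  S[C,C] = ((0)·(0) + (-2)·(-2) + (1)·(1) + (1)·(1)) / 3 = 6/3 = 2

S is symmetric (S[j,i] = S[i,j]). Assembling:

S = [[1.3333, -2, 1.3333],
 [-2, 3.3333, -2.3333],
 [1.3333, -2.3333, 2]]


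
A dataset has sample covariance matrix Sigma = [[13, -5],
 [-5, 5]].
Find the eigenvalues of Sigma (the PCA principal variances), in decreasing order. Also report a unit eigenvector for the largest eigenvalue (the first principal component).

Step 1 — characteristic polynomial of 2×2 Sigma:
  det(Sigma - λI) = λ² - trace · λ + det = 0.
  trace = 13 + 5 = 18, det = 13·5 - (-5)² = 40.
Step 2 — discriminant:
  Δ = trace² - 4·det = 324 - 160 = 164.
Step 3 — eigenvalues:
  λ = (trace ± √Δ)/2 = (18 ± 12.8062)/2,
  λ_1 = 15.4031,  λ_2 = 2.5969.

Step 4 — unit eigenvector for λ_1: solve (Sigma - λ_1 I)v = 0. First row:
  (13 - 15.4031)·v_x + (-5)·v_y = 0, i.e. (-2.4031)·v_x + (-5)·v_y = 0,
  so v ∝ (b, λ_1 - a) = (-5, 2.4031); multiply by -1 so the first entry is positive: u = (5, -2.4031).
  ||u|| = √((5)² + (-2.4031)²) = √(30.775) ≈ 5.5475,
  v_1 = u/||u|| ≈ (0.9013, -0.4332) (||v_1|| = 1).

λ_1 = 15.4031,  λ_2 = 2.5969;  v_1 ≈ (0.9013, -0.4332)


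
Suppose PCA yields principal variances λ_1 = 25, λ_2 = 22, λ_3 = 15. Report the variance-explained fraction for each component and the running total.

Step 1 — total variance = trace(Sigma) = Σ λ_i = 25 + 22 + 15 = 62.

Step 2 — fraction explained by component i = λ_i / Σ λ:
  PC1: 25/62 = 0.4032
  PC2: 22/62 = 0.3548
  PC3: 15/62 = 0.2419

Step 3 — cumulative fraction after k components = (λ_1 + ... + λ_k) / Σ λ:
  k = 1: 25/62 = 0.4032
  k = 2: (25 + 22)/62 = 47/62 = 0.7581
  k = 3: (25 + 22 + 15)/62 = 62/62 = 1

Summary (fraction, with percent):

explained: PC1 0.4032 (40.32%), PC2 0.3548 (35.48%), PC3 0.2419 (24.19%);  cumulative: 0.4032, 0.7581, 1


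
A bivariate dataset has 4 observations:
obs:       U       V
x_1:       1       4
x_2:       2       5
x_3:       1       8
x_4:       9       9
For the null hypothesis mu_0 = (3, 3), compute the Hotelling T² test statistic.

Step 1 — sample mean vector:
  mean(U) = (1 + 2 + 1 + 9) / 4 = 13/4 = 3.25
  mean(V) = (4 + 5 + 8 + 9) / 4 = 26/4 = 6.5
  x̄ = (3.25, 6.5),  deviation x̄ - mu_0 = (3.25, 6.5) - (3, 3) = (0.25, 3.5).

Step 2 — sample covariance matrix, S[i,j] = (1/(n-1)) · Σ_k (x_{k,i} - mean_i) · (x_{k,j} - mean_j), divisor n-1 = 3:
  S[U,U] = ((-2.25)·(-2.25) + (-1.25)·(-1.25) + (-2.25)·(-2.25) + (5.75)·(5.75)) / 3 = 44.75/3 = 14.9167
  S[U,V] = ((-2.25)·(-2.5) + (-1.25)·(-1.5) + (-2.25)·(1.5) + (5.75)·(2.5)) / 3 = 18.5/3 = 6.1667
  S[V,V] = ((-2.5)·(-2.5) + (-1.5)·(-1.5) + (1.5)·(1.5) + (2.5)·(2.5)) / 3 = 17/3 = 5.6667
  S = [[14.9167, 6.1667],
 [6.1667, 5.6667]].

Step 3 — invert S. det(S) = 14.9167·5.6667 - (6.1667)² = 46.5.
  S^{-1} = (1/det) · [[d, -b], [-b, a]] = [[0.1219, -0.1326],
 [-0.1326, 0.3208]].

Step 4 — quadratic form (x̄ - mu_0)^T · S^{-1} · (x̄ - mu_0):
  S^{-1} · (x̄ - mu_0) = (-0.4337, 1.0896),
  (x̄ - mu_0)^T · [...] = (0.25)·(-0.4337) + (3.5)·(1.0896) = 3.7052.

Step 5 — scale by n: T² = 4 · 3.7052 = 14.8208.

T² ≈ 14.8208


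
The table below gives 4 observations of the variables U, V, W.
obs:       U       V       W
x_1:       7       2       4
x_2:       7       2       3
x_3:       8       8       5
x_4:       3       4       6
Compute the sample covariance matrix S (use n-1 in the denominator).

Step 1 — column means:
  mean(U) = (7 + 7 + 8 + 3) / 4 = 25/4 = 6.25
  mean(V) = (2 + 2 + 8 + 4) / 4 = 16/4 = 4
  mean(W) = (4 + 3 + 5 + 6) / 4 = 18/4 = 4.5

Step 2 — sample covariance S[i,j] = (1/(n-1)) · Σ_k (x_{k,i} - mean_i) · (x_{k,j} - mean_j), with n-1 = 3.
  S[U,U] = ((0.75)·(0.75) + (0.75)·(0.75) + (1.75)·(1.75) + (-3.25)·(-3.25)) / 3 = 14.75/3 = 4.9167
  S[U,V] = ((0.75)·(-2) + (0.75)·(-2) + (1.75)·(4) + (-3.25)·(0)) / 3 = 4/3 = 1.3333
  S[U,W] = ((0.75)·(-0.5) + (0.75)·(-1.5) + (1.75)·(0.5) + (-3.25)·(1.5)) / 3 = -5.5/3 = -1.8333
  S[V,V] = ((-2)·(-2) + (-2)·(-2) + (4)·(4) + (0)·(0)) / 3 = 24/3 = 8
  S[V,W] = ((-2)·(-0.5) + (-2)·(-1.5) + (4)·(0.5) + (0)·(1.5)) / 3 = 6/3 = 2
  S[W,W] = ((-0.5)·(-0.5) + (-1.5)·(-1.5) + (0.5)·(0.5) + (1.5)·(1.5)) / 3 = 5/3 = 1.6667

S is symmetric (S[j,i] = S[i,j]). Assembling:

S = [[4.9167, 1.3333, -1.8333],
 [1.3333, 8, 2],
 [-1.8333, 2, 1.6667]]


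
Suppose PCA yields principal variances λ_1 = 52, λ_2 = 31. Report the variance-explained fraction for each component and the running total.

Step 1 — total variance = trace(Sigma) = Σ λ_i = 52 + 31 = 83.

Step 2 — fraction explained by component i = λ_i / Σ λ:
  PC1: 52/83 = 0.6265
  PC2: 31/83 = 0.3735

Step 3 — cumulative fraction after k components = (λ_1 + ... + λ_k) / Σ λ:
  k = 1: 52/83 = 0.6265
  k = 2: (52 + 31)/83 = 83/83 = 1

Summary (fraction, with percent):

explained: PC1 0.6265 (62.65%), PC2 0.3735 (37.35%);  cumulative: 0.6265, 1


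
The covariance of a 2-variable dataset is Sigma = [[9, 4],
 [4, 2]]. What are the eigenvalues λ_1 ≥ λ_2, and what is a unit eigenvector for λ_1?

Step 1 — characteristic polynomial of 2×2 Sigma:
  det(Sigma - λI) = λ² - trace · λ + det = 0.
  trace = 9 + 2 = 11, det = 9·2 - (4)² = 2.
Step 2 — discriminant:
  Δ = trace² - 4·det = 121 - 8 = 113.
Step 3 — eigenvalues:
  λ = (trace ± √Δ)/2 = (11 ± 10.6301)/2,
  λ_1 = 10.8151,  λ_2 = 0.1849.

Step 4 — unit eigenvector for λ_1: solve (Sigma - λ_1 I)v = 0. First row:
  (9 - 10.8151)·v_x + (4)·v_y = 0, i.e. (-1.8151)·v_x + (4)·v_y = 0,
  so v ∝ (b, λ_1 - a) = (4, 1.8151) = u.
  ||u|| = √((4)² + (1.8151)²) = √(19.2945) ≈ 4.3925,
  v_1 = u/||u|| ≈ (0.9106, 0.4132) (||v_1|| = 1).

λ_1 = 10.8151,  λ_2 = 0.1849;  v_1 ≈ (0.9106, 0.4132)


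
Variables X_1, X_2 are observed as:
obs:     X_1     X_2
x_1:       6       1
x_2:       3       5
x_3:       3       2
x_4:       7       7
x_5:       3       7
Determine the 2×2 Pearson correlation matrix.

Step 1 — column means:
  mean(X_1) = (6 + 3 + 3 + 7 + 3) / 5 = 22/5 = 4.4
  mean(X_2) = (1 + 5 + 2 + 7 + 7) / 5 = 22/5 = 4.4

Step 2 — sample variances and covariances s[i,j] = (1/(n-1)) · Σ_k (x_{k,i} - mean_i) · (x_{k,j} - mean_j), with n-1 = 4:
  s[X_1,X_1] = ((1.6)·(1.6) + (-1.4)·(-1.4) + (-1.4)·(-1.4) + (2.6)·(2.6) + (-1.4)·(-1.4)) / 4 = 15.2/4 = 3.8
  s[X_1,X_2] = ((1.6)·(-3.4) + (-1.4)·(0.6) + (-1.4)·(-2.4) + (2.6)·(2.6) + (-1.4)·(2.6)) / 4 = 0.2/4 = 0.05
  s[X_2,X_2] = ((-3.4)·(-3.4) + (0.6)·(0.6) + (-2.4)·(-2.4) + (2.6)·(2.6) + (2.6)·(2.6)) / 4 = 31.2/4 = 7.8
  Sample standard deviations s_i = √(s[i,i]):
  s(X_1) = √(3.8) = 1.9494
  s(X_2) = √(7.8) = 2.7928

Step 3 — r_{ij} = s_{ij} / (s_i · s_j):
  r[X_1,X_1] = 1 (diagonal).
  r[X_1,X_2] = 0.05 / (1.9494 · 2.7928) = 0.05 / 5.4443 = 0.0092
  r[X_2,X_2] = 1 (diagonal).

R is symmetric with unit diagonal. Assembling:

R = [[1, 0.0092],
 [0.0092, 1]]


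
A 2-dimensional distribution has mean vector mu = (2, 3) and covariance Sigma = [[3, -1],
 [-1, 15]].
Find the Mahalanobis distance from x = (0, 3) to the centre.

Step 1 — centre the observation: (x - mu) = (-2, 0).

Step 2 — invert Sigma. det(Sigma) = 3·15 - (-1)² = 44.
  Sigma^{-1} = (1/det) · [[d, -b], [-b, a]] = [[0.3409, 0.0227],
 [0.0227, 0.0682]].

Step 3 — form the quadratic (x - mu)^T · Sigma^{-1} · (x - mu):
  Sigma^{-1} · (x - mu) = (-0.6818, -0.0455).
  (x - mu)^T · [Sigma^{-1} · (x - mu)] = (-2)·(-0.6818) + (0)·(-0.0455) = 1.3636.

Step 4 — take square root: d = √(1.3636) ≈ 1.1677.

d(x, mu) = √(1.3636) ≈ 1.1677


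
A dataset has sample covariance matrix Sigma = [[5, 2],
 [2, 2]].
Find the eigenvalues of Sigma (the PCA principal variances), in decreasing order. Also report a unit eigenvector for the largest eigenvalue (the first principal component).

Step 1 — characteristic polynomial of 2×2 Sigma:
  det(Sigma - λI) = λ² - trace · λ + det = 0.
  trace = 5 + 2 = 7, det = 5·2 - (2)² = 6.
Step 2 — discriminant:
  Δ = trace² - 4·det = 49 - 24 = 25.
Step 3 — eigenvalues:
  λ = (trace ± √Δ)/2 = (7 ± 5)/2,
  λ_1 = 6,  λ_2 = 1.

Step 4 — unit eigenvector for λ_1: solve (Sigma - λ_1 I)v = 0. First row:
  (5 - 6)·v_x + (2)·v_y = 0, i.e. (-1)·v_x + (2)·v_y = 0,
  so v ∝ (b, λ_1 - a) = (2, 1) = u.
  ||u|| = √((2)² + (1)²) = √(5) ≈ 2.2361,
  v_1 = u/||u|| ≈ (0.8944, 0.4472) (||v_1|| = 1).

λ_1 = 6,  λ_2 = 1;  v_1 ≈ (0.8944, 0.4472)


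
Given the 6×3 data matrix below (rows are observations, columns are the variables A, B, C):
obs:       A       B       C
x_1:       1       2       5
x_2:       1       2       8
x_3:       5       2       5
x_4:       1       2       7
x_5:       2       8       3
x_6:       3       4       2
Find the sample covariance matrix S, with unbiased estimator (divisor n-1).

Step 1 — column means:
  mean(A) = (1 + 1 + 5 + 1 + 2 + 3) / 6 = 13/6 = 2.1667
  mean(B) = (2 + 2 + 2 + 2 + 8 + 4) / 6 = 20/6 = 3.3333
  mean(C) = (5 + 8 + 5 + 7 + 3 + 2) / 6 = 30/6 = 5

Step 2 — sample covariance S[i,j] = (1/(n-1)) · Σ_k (x_{k,i} - mean_i) · (x_{k,j} - mean_j), with n-1 = 5.
  S[A,A] = ((-1.1667)·(-1.1667) + (-1.1667)·(-1.1667) + (2.8333)·(2.8333) + (-1.1667)·(-1.1667) + (-0.1667)·(-0.1667) + (0.8333)·(0.8333)) / 5 = 12.8333/5 = 2.5667
  S[A,B] = ((-1.1667)·(-1.3333) + (-1.1667)·(-1.3333) + (2.8333)·(-1.3333) + (-1.1667)·(-1.3333) + (-0.1667)·(4.6667) + (0.8333)·(0.6667)) / 5 = 0.6667/5 = 0.1333
  S[A,C] = ((-1.1667)·(0) + (-1.1667)·(3) + (2.8333)·(0) + (-1.1667)·(2) + (-0.1667)·(-2) + (0.8333)·(-3)) / 5 = -8/5 = -1.6
  S[B,B] = ((-1.3333)·(-1.3333) + (-1.3333)·(-1.3333) + (-1.3333)·(-1.3333) + (-1.3333)·(-1.3333) + (4.6667)·(4.6667) + (0.6667)·(0.6667)) / 5 = 29.3333/5 = 5.8667
  S[B,C] = ((-1.3333)·(0) + (-1.3333)·(3) + (-1.3333)·(0) + (-1.3333)·(2) + (4.6667)·(-2) + (0.6667)·(-3)) / 5 = -18/5 = -3.6
  S[C,C] = ((0)·(0) + (3)·(3) + (0)·(0) + (2)·(2) + (-2)·(-2) + (-3)·(-3)) / 5 = 26/5 = 5.2

S is symmetric (S[j,i] = S[i,j]). Assembling:

S = [[2.5667, 0.1333, -1.6],
 [0.1333, 5.8667, -3.6],
 [-1.6, -3.6, 5.2]]


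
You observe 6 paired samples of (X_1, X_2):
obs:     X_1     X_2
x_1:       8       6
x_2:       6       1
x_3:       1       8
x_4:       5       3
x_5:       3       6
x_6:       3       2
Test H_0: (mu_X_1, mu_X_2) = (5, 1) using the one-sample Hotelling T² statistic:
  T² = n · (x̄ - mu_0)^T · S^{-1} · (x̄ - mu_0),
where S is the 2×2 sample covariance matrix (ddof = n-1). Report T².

Step 1 — sample mean vector:
  mean(X_1) = (8 + 6 + 1 + 5 + 3 + 3) / 6 = 26/6 = 4.3333
  mean(X_2) = (6 + 1 + 8 + 3 + 6 + 2) / 6 = 26/6 = 4.3333
  x̄ = (4.3333, 4.3333),  deviation x̄ - mu_0 = (4.3333, 4.3333) - (5, 1) = (-0.6667, 3.3333).

Step 2 — sample covariance matrix, S[i,j] = (1/(n-1)) · Σ_k (x_{k,i} - mean_i) · (x_{k,j} - mean_j), divisor n-1 = 5:
  S[X_1,X_1] = ((3.6667)·(3.6667) + (1.6667)·(1.6667) + (-3.3333)·(-3.3333) + (0.6667)·(0.6667) + (-1.3333)·(-1.3333) + (-1.3333)·(-1.3333)) / 5 = 31.3333/5 = 6.2667
  S[X_1,X_2] = ((3.6667)·(1.6667) + (1.6667)·(-3.3333) + (-3.3333)·(3.6667) + (0.6667)·(-1.3333) + (-1.3333)·(1.6667) + (-1.3333)·(-2.3333)) / 5 = -11.6667/5 = -2.3333
  S[X_2,X_2] = ((1.6667)·(1.6667) + (-3.3333)·(-3.3333) + (3.6667)·(3.6667) + (-1.3333)·(-1.3333) + (1.6667)·(1.6667) + (-2.3333)·(-2.3333)) / 5 = 37.3333/5 = 7.4667
  S = [[6.2667, -2.3333],
 [-2.3333, 7.4667]].

Step 3 — invert S. det(S) = 6.2667·7.4667 - (-2.3333)² = 41.3467.
  S^{-1} = (1/det) · [[d, -b], [-b, a]] = [[0.1806, 0.0564],
 [0.0564, 0.1516]].

Step 4 — quadratic form (x̄ - mu_0)^T · S^{-1} · (x̄ - mu_0):
  S^{-1} · (x̄ - mu_0) = (0.0677, 0.4676),
  (x̄ - mu_0)^T · [...] = (-0.6667)·(0.0677) + (3.3333)·(0.4676) = 1.5135.

Step 5 — scale by n: T² = 6 · 1.5135 = 9.0809.

T² ≈ 9.0809


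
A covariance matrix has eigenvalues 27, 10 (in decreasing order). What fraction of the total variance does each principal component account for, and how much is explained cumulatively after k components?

Step 1 — total variance = trace(Sigma) = Σ λ_i = 27 + 10 = 37.

Step 2 — fraction explained by component i = λ_i / Σ λ:
  PC1: 27/37 = 0.7297
  PC2: 10/37 = 0.2703

Step 3 — cumulative fraction after k components = (λ_1 + ... + λ_k) / Σ λ:
  k = 1: 27/37 = 0.7297
  k = 2: (27 + 10)/37 = 37/37 = 1

Summary (fraction, with percent):

explained: PC1 0.7297 (72.97%), PC2 0.2703 (27.03%);  cumulative: 0.7297, 1


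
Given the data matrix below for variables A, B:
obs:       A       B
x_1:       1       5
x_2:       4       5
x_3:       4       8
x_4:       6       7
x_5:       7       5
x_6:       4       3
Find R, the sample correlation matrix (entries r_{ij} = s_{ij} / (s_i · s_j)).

Step 1 — column means:
  mean(A) = (1 + 4 + 4 + 6 + 7 + 4) / 6 = 26/6 = 4.3333
  mean(B) = (5 + 5 + 8 + 7 + 5 + 3) / 6 = 33/6 = 5.5

Step 2 — sample variances and covariances s[i,j] = (1/(n-1)) · Σ_k (x_{k,i} - mean_i) · (x_{k,j} - mean_j), with n-1 = 5:
  s[A,A] = ((-3.3333)·(-3.3333) + (-0.3333)·(-0.3333) + (-0.3333)·(-0.3333) + (1.6667)·(1.6667) + (2.6667)·(2.6667) + (-0.3333)·(-0.3333)) / 5 = 21.3333/5 = 4.2667
  s[A,B] = ((-3.3333)·(-0.5) + (-0.3333)·(-0.5) + (-0.3333)·(2.5) + (1.6667)·(1.5) + (2.6667)·(-0.5) + (-0.3333)·(-2.5)) / 5 = 3/5 = 0.6
  s[B,B] = ((-0.5)·(-0.5) + (-0.5)·(-0.5) + (2.5)·(2.5) + (1.5)·(1.5) + (-0.5)·(-0.5) + (-2.5)·(-2.5)) / 5 = 15.5/5 = 3.1
  Sample standard deviations s_i = √(s[i,i]):
  s(A) = √(4.2667) = 2.0656
  s(B) = √(3.1) = 1.7607

Step 3 — r_{ij} = s_{ij} / (s_i · s_j):
  r[A,A] = 1 (diagonal).
  r[A,B] = 0.6 / (2.0656 · 1.7607) = 0.6 / 3.6368 = 0.165
  r[B,B] = 1 (diagonal).

R is symmetric with unit diagonal. Assembling:

R = [[1, 0.165],
 [0.165, 1]]


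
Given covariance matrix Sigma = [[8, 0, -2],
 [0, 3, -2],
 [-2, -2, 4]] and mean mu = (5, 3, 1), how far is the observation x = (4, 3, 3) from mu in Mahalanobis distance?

Step 1 — centre the observation: (x - mu) = (-1, 0, 2).

Step 2 — invert Sigma (cofactor / det for 3×3, or solve directly):
  Sigma^{-1} = [[0.1538, 0.0769, 0.1154],
 [0.0769, 0.5385, 0.3077],
 [0.1154, 0.3077, 0.4615]].

Step 3 — form the quadratic (x - mu)^T · Sigma^{-1} · (x - mu):
  Sigma^{-1} · (x - mu) = (0.0769, 0.5385, 0.8077).
  (x - mu)^T · [Sigma^{-1} · (x - mu)] = (-1)·(0.0769) + (0)·(0.5385) + (2)·(0.8077) = 1.5385.

Step 4 — take square root: d = √(1.5385) ≈ 1.2403.

d(x, mu) = √(1.5385) ≈ 1.2403


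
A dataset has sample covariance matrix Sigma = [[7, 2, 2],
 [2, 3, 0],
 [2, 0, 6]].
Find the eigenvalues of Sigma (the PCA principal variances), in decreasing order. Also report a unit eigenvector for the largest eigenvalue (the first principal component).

Step 1 — characteristic polynomial p(λ) = det(λI - Sigma) = λ³ - tr·λ² + c_1·λ - det, where tr = trace, c_1 = sum of the principal 2×2 minors, det = det(Sigma):
  tr = 7 + 3 + 6 = 16,
  c_1 = (7·3 - (2)²) + (7·6 - (2)²) + (3·6 - (0)²) = 17 + 38 + 18 = 73,
  det = 7·(3·6 - (0)²) - (2)·((2)·6 - (0)·(2)) + (2)·((2)·(0) - 3·(2)) = 7·(18) - (2)·(12) + (2)·(-6) = 90.
  So p(λ) = λ³ - 16λ² + 73λ - 90.
Step 2 — look for an integer root (rational root theorem: any rational root is an integer divisor of 90). Testing λ = 2:
  p(2) = 8 - 64 + 146 - 90 = 0  ✓
  Dividing out (λ - 2): p(λ) = (λ - 2)(λ² - 14λ + 45).
Step 3 — remaining eigenvalues from the quadratic λ² - 14λ + 45 = 0:
  Δ = 14² - 4·45 = 196 - 180 = 16,  λ = (14 ± √16)/2 = (14 ± 4)/2 = 9 or 5.
  Sorted: λ_1 = 9,  λ_2 = 5,  λ_3 = 2  (check: sum = 16 = tr ✓).

Step 4 — unit eigenvector for λ_1 = 9: v spans the null space of (Sigma - λ_1 I), whose rows are
  r_1 = (-2, 2, 2),  r_2 = (2, -6, 0),  r_3 = (2, 0, -3).
  v is orthogonal to every row, so take v ∝ r_1 × r_2 = ((2)·(0) - (2)·(-6), (2)·(2) - (-2)·(0), (-2)·(-6) - (2)·(2)) = (12, 4, 8).
  Rescale (divide by 4): u = (3, 1, 2).
  ||u|| = √((3)² + (1)² + (2)²) = √(14) ≈ 3.7417,  v_1 = u/||u|| ≈ (0.8018, 0.2673, 0.5345) (||v_1|| = 1).

λ_1 = 9,  λ_2 = 5,  λ_3 = 2;  v_1 ≈ (0.8018, 0.2673, 0.5345)


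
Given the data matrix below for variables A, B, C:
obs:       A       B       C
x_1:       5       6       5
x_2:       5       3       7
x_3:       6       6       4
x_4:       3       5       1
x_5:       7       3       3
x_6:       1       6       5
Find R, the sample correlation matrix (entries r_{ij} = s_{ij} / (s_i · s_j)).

Step 1 — column means:
  mean(A) = (5 + 5 + 6 + 3 + 7 + 1) / 6 = 27/6 = 4.5
  mean(B) = (6 + 3 + 6 + 5 + 3 + 6) / 6 = 29/6 = 4.8333
  mean(C) = (5 + 7 + 4 + 1 + 3 + 5) / 6 = 25/6 = 4.1667

Step 2 — sample variances and covariances s[i,j] = (1/(n-1)) · Σ_k (x_{k,i} - mean_i) · (x_{k,j} - mean_j), with n-1 = 5:
  s[A,A] = ((0.5)·(0.5) + (0.5)·(0.5) + (1.5)·(1.5) + (-1.5)·(-1.5) + (2.5)·(2.5) + (-3.5)·(-3.5)) / 5 = 23.5/5 = 4.7
  s[A,B] = ((0.5)·(1.1667) + (0.5)·(-1.8333) + (1.5)·(1.1667) + (-1.5)·(0.1667) + (2.5)·(-1.8333) + (-3.5)·(1.1667)) / 5 = -7.5/5 = -1.5
  s[A,C] = ((0.5)·(0.8333) + (0.5)·(2.8333) + (1.5)·(-0.1667) + (-1.5)·(-3.1667) + (2.5)·(-1.1667) + (-3.5)·(0.8333)) / 5 = 0.5/5 = 0.1
  s[B,B] = ((1.1667)·(1.1667) + (-1.8333)·(-1.8333) + (1.1667)·(1.1667) + (0.1667)·(0.1667) + (-1.8333)·(-1.8333) + (1.1667)·(1.1667)) / 5 = 10.8333/5 = 2.1667
  s[B,C] = ((1.1667)·(0.8333) + (-1.8333)·(2.8333) + (1.1667)·(-0.1667) + (0.1667)·(-3.1667) + (-1.8333)·(-1.1667) + (1.1667)·(0.8333)) / 5 = -1.8333/5 = -0.3667
  s[C,C] = ((0.8333)·(0.8333) + (2.8333)·(2.8333) + (-0.1667)·(-0.1667) + (-3.1667)·(-3.1667) + (-1.1667)·(-1.1667) + (0.8333)·(0.8333)) / 5 = 20.8333/5 = 4.1667
  Sample standard deviations s_i = √(s[i,i]):
  s(A) = √(4.7) = 2.1679
  s(B) = √(2.1667) = 1.472
  s(C) = √(4.1667) = 2.0412

Step 3 — r_{ij} = s_{ij} / (s_i · s_j):
  r[A,A] = 1 (diagonal).
  r[A,B] = -1.5 / (2.1679 · 1.472) = -1.5 / 3.1911 = -0.4701
  r[A,C] = 0.1 / (2.1679 · 2.0412) = 0.1 / 4.4253 = 0.0226
  r[B,B] = 1 (diagonal).
  r[B,C] = -0.3667 / (1.472 · 2.0412) = -0.3667 / 3.0046 = -0.122
  r[C,C] = 1 (diagonal).

R is symmetric with unit diagonal. Assembling:

R = [[1, -0.4701, 0.0226],
 [-0.4701, 1, -0.122],
 [0.0226, -0.122, 1]]


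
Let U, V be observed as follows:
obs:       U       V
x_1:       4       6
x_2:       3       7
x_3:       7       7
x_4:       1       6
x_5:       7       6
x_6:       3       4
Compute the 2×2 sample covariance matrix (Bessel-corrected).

Step 1 — column means:
  mean(U) = (4 + 3 + 7 + 1 + 7 + 3) / 6 = 25/6 = 4.1667
  mean(V) = (6 + 7 + 7 + 6 + 6 + 4) / 6 = 36/6 = 6

Step 2 — sample covariance S[i,j] = (1/(n-1)) · Σ_k (x_{k,i} - mean_i) · (x_{k,j} - mean_j), with n-1 = 5.
  S[U,U] = ((-0.1667)·(-0.1667) + (-1.1667)·(-1.1667) + (2.8333)·(2.8333) + (-3.1667)·(-3.1667) + (2.8333)·(2.8333) + (-1.1667)·(-1.1667)) / 5 = 28.8333/5 = 5.7667
  S[U,V] = ((-0.1667)·(0) + (-1.1667)·(1) + (2.8333)·(1) + (-3.1667)·(0) + (2.8333)·(0) + (-1.1667)·(-2)) / 5 = 4/5 = 0.8
  S[V,V] = ((0)·(0) + (1)·(1) + (1)·(1) + (0)·(0) + (0)·(0) + (-2)·(-2)) / 5 = 6/5 = 1.2

S is symmetric (S[j,i] = S[i,j]). Assembling:

S = [[5.7667, 0.8],
 [0.8, 1.2]]


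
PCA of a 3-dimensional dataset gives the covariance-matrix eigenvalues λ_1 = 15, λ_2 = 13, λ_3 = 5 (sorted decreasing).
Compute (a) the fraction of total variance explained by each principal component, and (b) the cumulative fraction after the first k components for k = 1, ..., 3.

Step 1 — total variance = trace(Sigma) = Σ λ_i = 15 + 13 + 5 = 33.

Step 2 — fraction explained by component i = λ_i / Σ λ:
  PC1: 15/33 = 0.4545
  PC2: 13/33 = 0.3939
  PC3: 5/33 = 0.1515

Step 3 — cumulative fraction after k components = (λ_1 + ... + λ_k) / Σ λ:
  k = 1: 15/33 = 0.4545
  k = 2: (15 + 13)/33 = 28/33 = 0.8485
  k = 3: (15 + 13 + 5)/33 = 33/33 = 1

Summary (fraction, with percent):

explained: PC1 0.4545 (45.45%), PC2 0.3939 (39.39%), PC3 0.1515 (15.15%);  cumulative: 0.4545, 0.8485, 1


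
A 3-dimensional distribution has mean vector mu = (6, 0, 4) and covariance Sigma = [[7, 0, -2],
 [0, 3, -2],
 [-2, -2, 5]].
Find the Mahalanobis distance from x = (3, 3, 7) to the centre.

Step 1 — centre the observation: (x - mu) = (-3, 3, 3).

Step 2 — invert Sigma (cofactor / det for 3×3, or solve directly):
  Sigma^{-1} = [[0.1692, 0.0615, 0.0923],
 [0.0615, 0.4769, 0.2154],
 [0.0923, 0.2154, 0.3231]].

Step 3 — form the quadratic (x - mu)^T · Sigma^{-1} · (x - mu):
  Sigma^{-1} · (x - mu) = (-0.0462, 1.8923, 1.3385).
  (x - mu)^T · [Sigma^{-1} · (x - mu)] = (-3)·(-0.0462) + (3)·(1.8923) + (3)·(1.3385) = 9.8308.

Step 4 — take square root: d = √(9.8308) ≈ 3.1354.

d(x, mu) = √(9.8308) ≈ 3.1354


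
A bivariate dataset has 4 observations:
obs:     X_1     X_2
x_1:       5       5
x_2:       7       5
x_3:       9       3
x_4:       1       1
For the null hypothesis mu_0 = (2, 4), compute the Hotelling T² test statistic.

Step 1 — sample mean vector:
  mean(X_1) = (5 + 7 + 9 + 1) / 4 = 22/4 = 5.5
  mean(X_2) = (5 + 5 + 3 + 1) / 4 = 14/4 = 3.5
  x̄ = (5.5, 3.5),  deviation x̄ - mu_0 = (5.5, 3.5) - (2, 4) = (3.5, -0.5).

Step 2 — sample covariance matrix, S[i,j] = (1/(n-1)) · Σ_k (x_{k,i} - mean_i) · (x_{k,j} - mean_j), divisor n-1 = 3:
  S[X_1,X_1] = ((-0.5)·(-0.5) + (1.5)·(1.5) + (3.5)·(3.5) + (-4.5)·(-4.5)) / 3 = 35/3 = 11.6667
  S[X_1,X_2] = ((-0.5)·(1.5) + (1.5)·(1.5) + (3.5)·(-0.5) + (-4.5)·(-2.5)) / 3 = 11/3 = 3.6667
  S[X_2,X_2] = ((1.5)·(1.5) + (1.5)·(1.5) + (-0.5)·(-0.5) + (-2.5)·(-2.5)) / 3 = 11/3 = 3.6667
  S = [[11.6667, 3.6667],
 [3.6667, 3.6667]].

Step 3 — invert S. det(S) = 11.6667·3.6667 - (3.6667)² = 29.3333.
  S^{-1} = (1/det) · [[d, -b], [-b, a]] = [[0.125, -0.125],
 [-0.125, 0.3977]].

Step 4 — quadratic form (x̄ - mu_0)^T · S^{-1} · (x̄ - mu_0):
  S^{-1} · (x̄ - mu_0) = (0.5, -0.6364),
  (x̄ - mu_0)^T · [...] = (3.5)·(0.5) + (-0.5)·(-0.6364) = 2.0682.

Step 5 — scale by n: T² = 4 · 2.0682 = 8.2727.

T² ≈ 8.2727
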